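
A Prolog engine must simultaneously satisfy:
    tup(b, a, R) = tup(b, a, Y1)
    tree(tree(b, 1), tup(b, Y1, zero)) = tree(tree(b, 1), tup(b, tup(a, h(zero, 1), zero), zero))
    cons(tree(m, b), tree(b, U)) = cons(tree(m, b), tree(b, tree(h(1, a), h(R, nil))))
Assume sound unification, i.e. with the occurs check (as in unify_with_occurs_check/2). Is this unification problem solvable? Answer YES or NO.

Decompose tup/3: b = b,  a = a,  R = Y1.
Delete trivial equation b = b.
Delete trivial equation a = a.
Bind R := Y1; substituting into the one remaining equation that mentions R gives: cons(tree(m, b), tree(b, U)) = cons(tree(m, b), tree(b, tree(h(1, a), h(Y1, nil)))).
Decompose tree/2: tree(b, 1) = tree(b, 1),  tup(b, Y1, zero) = tup(b, tup(a, h(zero, 1), zero), zero).
Delete trivial equation tree(b, 1) = tree(b, 1).
Decompose tup/3: b = b,  Y1 = tup(a, h(zero, 1), zero),  zero = zero.
Delete trivial equation b = b.
Bind Y1 := tup(a, h(zero, 1), zero); substituting into the one remaining equation that mentions Y1 gives: cons(tree(m, b), tree(b, U)) = cons(tree(m, b), tree(b, tree(h(1, a), h(tup(a, h(zero, 1), zero), nil)))). Substituting into the earlier binding gives R := tup(a, h(zero, 1), zero).
Delete trivial equation zero = zero.
Decompose cons/2: tree(m, b) = tree(m, b),  tree(b, U) = tree(b, tree(h(1, a), h(tup(a, h(zero, 1), zero), nil))).
Delete trivial equation tree(m, b) = tree(m, b).
Decompose tree/2: b = b,  U = tree(h(1, a), h(tup(a, h(zero, 1), zero), nil)).
Delete trivial equation b = b.
Bind U := tree(h(1, a), h(tup(a, h(zero, 1), zero), nil)).
No equations remain and no clash or occurs-check failure arose, so a unifier exists.

YES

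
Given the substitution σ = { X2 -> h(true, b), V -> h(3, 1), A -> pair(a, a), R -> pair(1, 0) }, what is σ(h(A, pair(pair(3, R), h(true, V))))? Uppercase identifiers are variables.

h(pair(a, a), pair(pair(3, pair(1, 0)), h(true, h(3, 1))))

Replace each occurrence of V with h(3, 1).
Replace each occurrence of A with pair(a, a).
Replace each occurrence of R with pair(1, 0).
Result: h(pair(a, a), pair(pair(3, pair(1, 0)), h(true, h(3, 1)))).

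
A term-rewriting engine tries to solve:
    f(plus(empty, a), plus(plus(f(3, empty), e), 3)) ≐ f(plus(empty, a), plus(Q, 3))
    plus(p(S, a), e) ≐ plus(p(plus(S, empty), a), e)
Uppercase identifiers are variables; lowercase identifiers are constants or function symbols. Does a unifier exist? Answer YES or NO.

Decompose f/2: plus(empty, a) ≐ plus(empty, a),  plus(plus(f(3, empty), e), 3) ≐ plus(Q, 3).
Delete trivial equation plus(empty, a) ≐ plus(empty, a).
Decompose plus/2: plus(f(3, empty), e) ≐ Q,  3 ≐ 3.
Bind Q := plus(f(3, empty), e); no other remaining equation mentions Q.
Delete trivial equation 3 ≐ 3.
Decompose plus/2: p(S, a) ≐ p(plus(S, empty), a),  e ≐ e.
Decompose p/2: S ≐ plus(S, empty),  a ≐ a.
Occurs check fails: S occurs in plus(S, empty); the equation S ≐ plus(S, empty) has no finite solution.

NO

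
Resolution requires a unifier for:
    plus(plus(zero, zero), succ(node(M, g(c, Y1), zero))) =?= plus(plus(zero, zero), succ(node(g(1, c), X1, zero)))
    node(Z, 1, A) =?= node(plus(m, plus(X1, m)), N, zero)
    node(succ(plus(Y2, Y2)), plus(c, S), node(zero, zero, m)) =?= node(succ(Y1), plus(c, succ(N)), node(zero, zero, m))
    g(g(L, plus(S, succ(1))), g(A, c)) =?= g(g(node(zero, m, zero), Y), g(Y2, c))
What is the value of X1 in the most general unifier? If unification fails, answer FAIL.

g(c, plus(zero, zero))

Decompose plus/2: plus(zero, zero) =?= plus(zero, zero),  succ(node(M, g(c, Y1), zero)) =?= succ(node(g(1, c), X1, zero)).
Delete trivial equation plus(zero, zero) =?= plus(zero, zero).
Decompose succ/1: node(M, g(c, Y1), zero) =?= node(g(1, c), X1, zero).
Decompose node/3: M =?= g(1, c),  g(c, Y1) =?= X1,  zero =?= zero.
Bind M := g(1, c); no other remaining equation mentions M.
Bind X1 := g(c, Y1); substituting into the one remaining equation that mentions X1 gives: node(Z, 1, A) =?= node(plus(m, plus(g(c, Y1), m)), N, zero).
Delete trivial equation zero =?= zero.
Decompose node/3: Z =?= plus(m, plus(g(c, Y1), m)),  1 =?= N,  A =?= zero.
Bind Z := plus(m, plus(g(c, Y1), m)); no other remaining equation mentions Z.
Bind N := 1; substituting into the one remaining equation that mentions N gives: node(succ(plus(Y2, Y2)), plus(c, S), node(zero, zero, m)) =?= node(succ(Y1), plus(c, succ(1)), node(zero, zero, m)).
Bind A := zero; substituting into the one remaining equation that mentions A gives: g(g(L, plus(S, succ(1))), g(zero, c)) =?= g(g(node(zero, m, zero), Y), g(Y2, c)).
Decompose node/3: succ(plus(Y2, Y2)) =?= succ(Y1),  plus(c, S) =?= plus(c, succ(1)),  node(zero, zero, m) =?= node(zero, zero, m).
Decompose succ/1: plus(Y2, Y2) =?= Y1.
Bind Y1 := plus(Y2, Y2); no other remaining equation mentions Y1. Substituting into the earlier bindings gives X1 := g(c, plus(Y2, Y2)), Z := plus(m, plus(g(c, plus(Y2, Y2)), m)).
Decompose plus/2: c =?= c,  S =?= succ(1).
Delete trivial equation c =?= c.
Bind S := succ(1); substituting into the one remaining equation that mentions S gives: g(g(L, plus(succ(1), succ(1))), g(zero, c)) =?= g(g(node(zero, m, zero), Y), g(Y2, c)).
Delete trivial equation node(zero, zero, m) =?= node(zero, zero, m).
Decompose g/2: g(L, plus(succ(1), succ(1))) =?= g(node(zero, m, zero), Y),  g(zero, c) =?= g(Y2, c).
Decompose g/2: L =?= node(zero, m, zero),  plus(succ(1), succ(1)) =?= Y.
Bind L := node(zero, m, zero); no other remaining equation mentions L.
Bind Y := plus(succ(1), succ(1)); no other remaining equation mentions Y.
Decompose g/2: zero =?= Y2,  c =?= c.
Bind Y2 := zero; no other remaining equation mentions Y2. Substituting into the earlier bindings gives X1 := g(c, plus(zero, zero)), Z := plus(m, plus(g(c, plus(zero, zero)), m)), Y1 := plus(zero, zero).
Delete trivial equation c =?= c.
MGU = { M -> g(1, c), X1 -> g(c, plus(zero, zero)), Z -> plus(m, plus(g(c, plus(zero, zero)), m)), N -> 1, A -> zero, Y1 -> plus(zero, zero), S -> succ(1), L -> node(zero, m, zero), Y -> plus(succ(1), succ(1)), Y2 -> zero }, so X1 -> g(c, plus(zero, zero)).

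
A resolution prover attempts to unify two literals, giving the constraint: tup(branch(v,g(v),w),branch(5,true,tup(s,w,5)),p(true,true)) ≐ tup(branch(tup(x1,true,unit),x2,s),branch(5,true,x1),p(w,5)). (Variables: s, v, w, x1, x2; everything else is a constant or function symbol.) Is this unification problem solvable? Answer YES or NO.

Decompose tup/3: branch(v,g(v),w) ≐ branch(tup(x1,true,unit),x2,s),  branch(5,true,tup(s,w,5)) ≐ branch(5,true,x1),  p(true,true) ≐ p(w,5).
Decompose branch/3: v ≐ tup(x1,true,unit),  g(v) ≐ x2,  w ≐ s.
Bind v := tup(x1,true,unit); substituting into the one remaining equation that mentions v gives: g(tup(x1,true,unit)) ≐ x2.
Bind x2 := g(tup(x1,true,unit)); no other remaining equation mentions x2.
Bind w := s; substituting into the remaining equations gives: branch(5,true,tup(s,s,5)) ≐ branch(5,true,x1),  p(true,true) ≐ p(s,5).
Decompose branch/3: 5 ≐ 5,  true ≐ true,  tup(s,s,5) ≐ x1.
Delete trivial equation 5 ≐ 5.
Delete trivial equation true ≐ true.
Bind x1 := tup(s,s,5); no other remaining equation mentions x1. Substituting into the earlier bindings gives v := tup(tup(s,s,5),true,unit), x2 := g(tup(tup(s,s,5),true,unit)).
Decompose p/2: true ≐ s,  true ≐ 5.
Bind s := true; no other remaining equation mentions s. Substituting into the earlier bindings gives v := tup(tup(true,true,5),true,unit), x2 := g(tup(tup(true,true,5),true,unit)), w := true, x1 := tup(true,true,5).
Clash: constants true and 5 differ; no unifier exists.

NO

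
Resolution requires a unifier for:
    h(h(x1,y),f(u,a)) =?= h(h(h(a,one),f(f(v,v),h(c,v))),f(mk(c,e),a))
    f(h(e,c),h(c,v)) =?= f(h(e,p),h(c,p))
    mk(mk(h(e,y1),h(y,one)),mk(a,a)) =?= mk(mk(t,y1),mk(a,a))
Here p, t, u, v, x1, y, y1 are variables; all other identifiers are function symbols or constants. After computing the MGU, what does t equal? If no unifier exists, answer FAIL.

h(e,h(f(f(c,c),h(c,c)),one))

Decompose h/2: h(x1,y) =?= h(h(a,one),f(f(v,v),h(c,v))),  f(u,a) =?= f(mk(c,e),a).
Decompose h/2: x1 =?= h(a,one),  y =?= f(f(v,v),h(c,v)).
Bind x1 := h(a,one); no other remaining equation mentions x1.
Bind y := f(f(v,v),h(c,v)); substituting into the one remaining equation that mentions y gives: mk(mk(h(e,y1),h(f(f(v,v),h(c,v)),one)),mk(a,a)) =?= mk(mk(t,y1),mk(a,a)).
Decompose f/2: u =?= mk(c,e),  a =?= a.
Bind u := mk(c,e); no other remaining equation mentions u.
Delete trivial equation a =?= a.
Decompose f/2: h(e,c) =?= h(e,p),  h(c,v) =?= h(c,p).
Decompose h/2: e =?= e,  c =?= p.
Delete trivial equation e =?= e.
Bind p := c; substituting into the one remaining equation that mentions p gives: h(c,v) =?= h(c,c).
Decompose h/2: c =?= c,  v =?= c.
Delete trivial equation c =?= c.
Bind v := c; substituting into the remaining equation gives: mk(mk(h(e,y1),h(f(f(c,c),h(c,c)),one)),mk(a,a)) =?= mk(mk(t,y1),mk(a,a)). Substituting into the earlier binding gives y := f(f(c,c),h(c,c)).
Decompose mk/2: mk(h(e,y1),h(f(f(c,c),h(c,c)),one)) =?= mk(t,y1),  mk(a,a) =?= mk(a,a).
Decompose mk/2: h(e,y1) =?= t,  h(f(f(c,c),h(c,c)),one) =?= y1.
Bind t := h(e,y1); no other remaining equation mentions t.
Bind y1 := h(f(f(c,c),h(c,c)),one); no other remaining equation mentions y1. Substituting into the earlier binding gives t := h(e,h(f(f(c,c),h(c,c)),one)).
Delete trivial equation mk(a,a) =?= mk(a,a).
MGU = { x1 := h(a,one), y := f(f(c,c),h(c,c)), u := mk(c,e), p := c, v := c, t := h(e,h(f(f(c,c),h(c,c)),one)), y1 := h(f(f(c,c),h(c,c)),one) }, so t := h(e,h(f(f(c,c),h(c,c)),one)).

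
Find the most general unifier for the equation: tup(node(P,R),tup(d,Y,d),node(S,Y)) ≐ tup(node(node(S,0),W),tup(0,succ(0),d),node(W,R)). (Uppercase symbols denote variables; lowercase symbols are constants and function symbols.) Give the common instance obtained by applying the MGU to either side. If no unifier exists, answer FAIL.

FAIL

Decompose tup/3: node(P,R) ≐ node(node(S,0),W),  tup(d,Y,d) ≐ tup(0,succ(0),d),  node(S,Y) ≐ node(W,R).
Decompose node/2: P ≐ node(S,0),  R ≐ W.
Bind P := node(S,0); no other remaining equation mentions P.
Bind R := W; substituting into the one remaining equation that mentions R gives: node(S,Y) ≐ node(W,W).
Decompose tup/3: d ≐ 0,  Y ≐ succ(0),  d ≐ d.
Clash: constants d and 0 differ; no unifier exists.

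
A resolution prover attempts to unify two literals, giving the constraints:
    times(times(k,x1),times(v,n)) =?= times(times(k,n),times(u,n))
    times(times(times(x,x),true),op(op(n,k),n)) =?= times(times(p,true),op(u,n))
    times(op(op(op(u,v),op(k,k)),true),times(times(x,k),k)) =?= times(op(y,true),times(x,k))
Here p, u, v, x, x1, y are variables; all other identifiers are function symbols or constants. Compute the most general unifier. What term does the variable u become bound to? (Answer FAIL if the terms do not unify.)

FAIL

Decompose times/2: times(k,x1) =?= times(k,n),  times(v,n) =?= times(u,n).
Decompose times/2: k =?= k,  x1 =?= n.
Delete trivial equation k =?= k.
Bind x1 := n; no other remaining equation mentions x1.
Decompose times/2: v =?= u,  n =?= n.
Bind v := u; substituting into the one remaining equation that mentions v gives: times(op(op(op(u,u),op(k,k)),true),times(times(x,k),k)) =?= times(op(y,true),times(x,k)).
Delete trivial equation n =?= n.
Decompose times/2: times(times(x,x),true) =?= times(p,true),  op(op(n,k),n) =?= op(u,n).
Decompose times/2: times(x,x) =?= p,  true =?= true.
Bind p := times(x,x); no other remaining equation mentions p.
Delete trivial equation true =?= true.
Decompose op/2: op(n,k) =?= u,  n =?= n.
Bind u := op(n,k); substituting into the one remaining equation that mentions u gives: times(op(op(op(op(n,k),op(n,k)),op(k,k)),true),times(times(x,k),k)) =?= times(op(y,true),times(x,k)). Substituting into the earlier binding gives v := op(n,k).
Delete trivial equation n =?= n.
Decompose times/2: op(op(op(op(n,k),op(n,k)),op(k,k)),true) =?= op(y,true),  times(times(x,k),k) =?= times(x,k).
Decompose op/2: op(op(op(n,k),op(n,k)),op(k,k)) =?= y,  true =?= true.
Bind y := op(op(op(n,k),op(n,k)),op(k,k)); no other remaining equation mentions y.
Delete trivial equation true =?= true.
Decompose times/2: times(x,k) =?= x,  k =?= k.
Occurs check fails: x occurs in times(x,k); the equation x =?= times(x,k) has no finite solution.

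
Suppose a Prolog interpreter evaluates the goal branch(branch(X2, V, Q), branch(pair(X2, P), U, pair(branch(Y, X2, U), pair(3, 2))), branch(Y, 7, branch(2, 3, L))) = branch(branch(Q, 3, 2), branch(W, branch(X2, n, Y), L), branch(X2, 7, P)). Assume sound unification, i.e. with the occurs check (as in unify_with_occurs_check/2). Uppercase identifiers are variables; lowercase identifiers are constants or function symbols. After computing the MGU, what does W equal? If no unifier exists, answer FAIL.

Decompose branch/3: branch(X2, V, Q) = branch(Q, 3, 2),  branch(pair(X2, P), U, pair(branch(Y, X2, U), pair(3, 2))) = branch(W, branch(X2, n, Y), L),  branch(Y, 7, branch(2, 3, L)) = branch(X2, 7, P).
Decompose branch/3: X2 = Q,  V = 3,  Q = 2.
Bind X2 := Q; substituting into the 2 remaining equations that mention X2 gives: branch(pair(Q, P), U, pair(branch(Y, Q, U), pair(3, 2))) = branch(W, branch(Q, n, Y), L),  branch(Y, 7, branch(2, 3, L)) = branch(Q, 7, P).
Bind V := 3; no other remaining equation mentions V.
Bind Q := 2; substituting into the remaining equations gives: branch(pair(2, P), U, pair(branch(Y, 2, U), pair(3, 2))) = branch(W, branch(2, n, Y), L),  branch(Y, 7, branch(2, 3, L)) = branch(2, 7, P). Substituting into the earlier binding gives X2 := 2.
Decompose branch/3: pair(2, P) = W,  U = branch(2, n, Y),  pair(branch(Y, 2, U), pair(3, 2)) = L.
Bind W := pair(2, P); no other remaining equation mentions W.
Bind U := branch(2, n, Y); substituting into the one remaining equation that mentions U gives: pair(branch(Y, 2, branch(2, n, Y)), pair(3, 2)) = L.
Bind L := pair(branch(Y, 2, branch(2, n, Y)), pair(3, 2)); substituting into the remaining equation gives: branch(Y, 7, branch(2, 3, pair(branch(Y, 2, branch(2, n, Y)), pair(3, 2)))) = branch(2, 7, P).
Decompose branch/3: Y = 2,  7 = 7,  branch(2, 3, pair(branch(Y, 2, branch(2, n, Y)), pair(3, 2))) = P.
Bind Y := 2; substituting into the one remaining equation that mentions Y gives: branch(2, 3, pair(branch(2, 2, branch(2, n, 2)), pair(3, 2))) = P. Substituting into the earlier bindings gives U := branch(2, n, 2), L := pair(branch(2, 2, branch(2, n, 2)), pair(3, 2)).
Delete trivial equation 7 = 7.
Bind P := branch(2, 3, pair(branch(2, 2, branch(2, n, 2)), pair(3, 2))). Substituting into the earlier binding gives W := pair(2, branch(2, 3, pair(branch(2, 2, branch(2, n, 2)), pair(3, 2)))).
MGU = { X2 = 2, V = 3, Q = 2, W = pair(2, branch(2, 3, pair(branch(2, 2, branch(2, n, 2)), pair(3, 2)))), U = branch(2, n, 2), L = pair(branch(2, 2, branch(2, n, 2)), pair(3, 2)), Y = 2, P = branch(2, 3, pair(branch(2, 2, branch(2, n, 2)), pair(3, 2))) }, so W = pair(2, branch(2, 3, pair(branch(2, 2, branch(2, n, 2)), pair(3, 2)))).

pair(2, branch(2, 3, pair(branch(2, 2, branch(2, n, 2)), pair(3, 2))))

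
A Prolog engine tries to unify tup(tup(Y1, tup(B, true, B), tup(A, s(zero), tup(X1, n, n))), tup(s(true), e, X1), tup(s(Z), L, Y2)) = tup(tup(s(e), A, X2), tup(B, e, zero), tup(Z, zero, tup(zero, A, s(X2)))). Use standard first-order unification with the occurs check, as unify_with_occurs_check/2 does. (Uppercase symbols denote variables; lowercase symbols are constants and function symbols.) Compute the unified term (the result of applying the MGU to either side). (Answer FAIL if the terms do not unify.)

FAIL

Decompose tup/3: tup(Y1, tup(B, true, B), tup(A, s(zero), tup(X1, n, n))) = tup(s(e), A, X2),  tup(s(true), e, X1) = tup(B, e, zero),  tup(s(Z), L, Y2) = tup(Z, zero, tup(zero, A, s(X2))).
Decompose tup/3: Y1 = s(e),  tup(B, true, B) = A,  tup(A, s(zero), tup(X1, n, n)) = X2.
Bind Y1 := s(e); no other remaining equation mentions Y1.
Bind A := tup(B, true, B); substituting into the 2 remaining equations that mention A gives: tup(tup(B, true, B), s(zero), tup(X1, n, n)) = X2,  tup(s(Z), L, Y2) = tup(Z, zero, tup(zero, tup(B, true, B), s(X2))).
Bind X2 := tup(tup(B, true, B), s(zero), tup(X1, n, n)); substituting into the one remaining equation that mentions X2 gives: tup(s(Z), L, Y2) = tup(Z, zero, tup(zero, tup(B, true, B), s(tup(tup(B, true, B), s(zero), tup(X1, n, n))))).
Decompose tup/3: s(true) = B,  e = e,  X1 = zero.
Bind B := s(true); substituting into the one remaining equation that mentions B gives: tup(s(Z), L, Y2) = tup(Z, zero, tup(zero, tup(s(true), true, s(true)), s(tup(tup(s(true), true, s(true)), s(zero), tup(X1, n, n))))). Substituting into the earlier bindings gives A := tup(s(true), true, s(true)), X2 := tup(tup(s(true), true, s(true)), s(zero), tup(X1, n, n)).
Delete trivial equation e = e.
Bind X1 := zero; substituting into the remaining equation gives: tup(s(Z), L, Y2) = tup(Z, zero, tup(zero, tup(s(true), true, s(true)), s(tup(tup(s(true), true, s(true)), s(zero), tup(zero, n, n))))). Substituting into the earlier binding gives X2 := tup(tup(s(true), true, s(true)), s(zero), tup(zero, n, n)).
Decompose tup/3: s(Z) = Z,  L = zero,  Y2 = tup(zero, tup(s(true), true, s(true)), s(tup(tup(s(true), true, s(true)), s(zero), tup(zero, n, n)))).
Occurs check fails: Z occurs in s(Z); the equation Z = s(Z) has no finite solution.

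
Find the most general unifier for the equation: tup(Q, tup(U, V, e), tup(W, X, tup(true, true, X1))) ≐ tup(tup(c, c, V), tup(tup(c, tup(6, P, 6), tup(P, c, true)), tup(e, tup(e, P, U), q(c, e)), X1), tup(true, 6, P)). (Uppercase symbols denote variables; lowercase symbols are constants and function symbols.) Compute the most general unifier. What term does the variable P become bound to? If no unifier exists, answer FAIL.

tup(true, true, e)

Decompose tup/3: Q ≐ tup(c, c, V),  tup(U, V, e) ≐ tup(tup(c, tup(6, P, 6), tup(P, c, true)), tup(e, tup(e, P, U), q(c, e)), X1),  tup(W, X, tup(true, true, X1)) ≐ tup(true, 6, P).
Bind Q := tup(c, c, V); no other remaining equation mentions Q.
Decompose tup/3: U ≐ tup(c, tup(6, P, 6), tup(P, c, true)),  V ≐ tup(e, tup(e, P, U), q(c, e)),  e ≐ X1.
Bind U := tup(c, tup(6, P, 6), tup(P, c, true)); substituting into the one remaining equation that mentions U gives: V ≐ tup(e, tup(e, P, tup(c, tup(6, P, 6), tup(P, c, true))), q(c, e)).
Bind V := tup(e, tup(e, P, tup(c, tup(6, P, 6), tup(P, c, true))), q(c, e)); no other remaining equation mentions V. Substituting into the earlier binding gives Q := tup(c, c, tup(e, tup(e, P, tup(c, tup(6, P, 6), tup(P, c, true))), q(c, e))).
Bind X1 := e; substituting into the remaining equation gives: tup(W, X, tup(true, true, e)) ≐ tup(true, 6, P).
Decompose tup/3: W ≐ true,  X ≐ 6,  tup(true, true, e) ≐ P.
Bind W := true; no other remaining equation mentions W.
Bind X := 6; no other remaining equation mentions X.
Bind P := tup(true, true, e). Substituting into the earlier bindings gives Q := tup(c, c, tup(e, tup(e, tup(true, true, e), tup(c, tup(6, tup(true, true, e), 6), tup(tup(true, true, e), c, true))), q(c, e))), U := tup(c, tup(6, tup(true, true, e), 6), tup(tup(true, true, e), c, true)), V := tup(e, tup(e, tup(true, true, e), tup(c, tup(6, tup(true, true, e), 6), tup(tup(true, true, e), c, true))), q(c, e)).
MGU = { Q := tup(c, c, tup(e, tup(e, tup(true, true, e), tup(c, tup(6, tup(true, true, e), 6), tup(tup(true, true, e), c, true))), q(c, e))), U := tup(c, tup(6, tup(true, true, e), 6), tup(tup(true, true, e), c, true)), V := tup(e, tup(e, tup(true, true, e), tup(c, tup(6, tup(true, true, e), 6), tup(tup(true, true, e), c, true))), q(c, e)), X1 := e, W := true, X := 6, P := tup(true, true, e) }, so P := tup(true, true, e).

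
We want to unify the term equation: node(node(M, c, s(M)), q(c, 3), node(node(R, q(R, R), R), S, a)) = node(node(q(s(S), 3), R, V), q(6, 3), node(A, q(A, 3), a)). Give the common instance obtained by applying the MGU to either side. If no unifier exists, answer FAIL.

Decompose node/3: node(M, c, s(M)) = node(q(s(S), 3), R, V),  q(c, 3) = q(6, 3),  node(node(R, q(R, R), R), S, a) = node(A, q(A, 3), a).
Decompose node/3: M = q(s(S), 3),  c = R,  s(M) = V.
Bind M := q(s(S), 3); substituting into the one remaining equation that mentions M gives: s(q(s(S), 3)) = V.
Bind R := c; substituting into the one remaining equation that mentions R gives: node(node(c, q(c, c), c), S, a) = node(A, q(A, 3), a).
Bind V := s(q(s(S), 3)); no other remaining equation mentions V.
Decompose q/2: c = 6,  3 = 3.
Clash: constants c and 6 differ; no unifier exists.

FAIL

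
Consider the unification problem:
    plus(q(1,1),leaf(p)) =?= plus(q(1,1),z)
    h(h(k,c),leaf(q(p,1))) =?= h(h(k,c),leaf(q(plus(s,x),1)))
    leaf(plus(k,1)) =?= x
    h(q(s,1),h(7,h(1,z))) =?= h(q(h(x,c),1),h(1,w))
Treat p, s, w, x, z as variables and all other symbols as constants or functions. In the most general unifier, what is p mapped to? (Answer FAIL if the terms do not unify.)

Decompose plus/2: q(1,1) =?= q(1,1),  leaf(p) =?= z.
Delete trivial equation q(1,1) =?= q(1,1).
Bind z := leaf(p); substituting into the one remaining equation that mentions z gives: h(q(s,1),h(7,h(1,leaf(p)))) =?= h(q(h(x,c),1),h(1,w)).
Decompose h/2: h(k,c) =?= h(k,c),  leaf(q(p,1)) =?= leaf(q(plus(s,x),1)).
Delete trivial equation h(k,c) =?= h(k,c).
Decompose leaf/1: q(p,1) =?= q(plus(s,x),1).
Decompose q/2: p =?= plus(s,x),  1 =?= 1.
Bind p := plus(s,x); substituting into the one remaining equation that mentions p gives: h(q(s,1),h(7,h(1,leaf(plus(s,x))))) =?= h(q(h(x,c),1),h(1,w)). Substituting into the earlier binding gives z := leaf(plus(s,x)).
Delete trivial equation 1 =?= 1.
Bind x := leaf(plus(k,1)); substituting into the remaining equation gives: h(q(s,1),h(7,h(1,leaf(plus(s,leaf(plus(k,1))))))) =?= h(q(h(leaf(plus(k,1)),c),1),h(1,w)). Substituting into the earlier bindings gives z := leaf(plus(s,leaf(plus(k,1)))), p := plus(s,leaf(plus(k,1))).
Decompose h/2: q(s,1) =?= q(h(leaf(plus(k,1)),c),1),  h(7,h(1,leaf(plus(s,leaf(plus(k,1)))))) =?= h(1,w).
Decompose q/2: s =?= h(leaf(plus(k,1)),c),  1 =?= 1.
Bind s := h(leaf(plus(k,1)),c); substituting into the one remaining equation that mentions s gives: h(7,h(1,leaf(plus(h(leaf(plus(k,1)),c),leaf(plus(k,1)))))) =?= h(1,w). Substituting into the earlier bindings gives z := leaf(plus(h(leaf(plus(k,1)),c),leaf(plus(k,1)))), p := plus(h(leaf(plus(k,1)),c),leaf(plus(k,1))).
Delete trivial equation 1 =?= 1.
Decompose h/2: 7 =?= 1,  h(1,leaf(plus(h(leaf(plus(k,1)),c),leaf(plus(k,1))))) =?= w.
Clash: constants 7 and 1 differ; no unifier exists.

FAIL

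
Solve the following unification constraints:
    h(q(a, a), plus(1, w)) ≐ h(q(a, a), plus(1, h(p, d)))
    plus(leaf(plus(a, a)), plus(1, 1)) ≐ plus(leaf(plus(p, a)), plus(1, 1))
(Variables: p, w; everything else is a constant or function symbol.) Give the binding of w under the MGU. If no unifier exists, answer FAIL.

h(a, d)

Decompose h/2: q(a, a) ≐ q(a, a),  plus(1, w) ≐ plus(1, h(p, d)).
Delete trivial equation q(a, a) ≐ q(a, a).
Decompose plus/2: 1 ≐ 1,  w ≐ h(p, d).
Delete trivial equation 1 ≐ 1.
Bind w := h(p, d); no other remaining equation mentions w.
Decompose plus/2: leaf(plus(a, a)) ≐ leaf(plus(p, a)),  plus(1, 1) ≐ plus(1, 1).
Decompose leaf/1: plus(a, a) ≐ plus(p, a).
Decompose plus/2: a ≐ p,  a ≐ a.
Bind p := a; no other remaining equation mentions p. Substituting into the earlier binding gives w := h(a, d).
Delete trivial equation a ≐ a.
Delete trivial equation plus(1, 1) ≐ plus(1, 1).
MGU = { w -> h(a, d), p -> a }, so w -> h(a, d).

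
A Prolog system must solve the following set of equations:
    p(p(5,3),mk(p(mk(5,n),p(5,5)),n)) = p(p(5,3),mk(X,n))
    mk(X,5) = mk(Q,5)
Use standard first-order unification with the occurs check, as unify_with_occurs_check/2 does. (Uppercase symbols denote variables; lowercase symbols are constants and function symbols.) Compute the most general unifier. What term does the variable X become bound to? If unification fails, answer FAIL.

p(mk(5,n),p(5,5))

Decompose p/2: p(5,3) = p(5,3),  mk(p(mk(5,n),p(5,5)),n) = mk(X,n).
Delete trivial equation p(5,3) = p(5,3).
Decompose mk/2: p(mk(5,n),p(5,5)) = X,  n = n.
Bind X := p(mk(5,n),p(5,5)); substituting into the one remaining equation that mentions X gives: mk(p(mk(5,n),p(5,5)),5) = mk(Q,5).
Delete trivial equation n = n.
Decompose mk/2: p(mk(5,n),p(5,5)) = Q,  5 = 5.
Bind Q := p(mk(5,n),p(5,5)); no other remaining equation mentions Q.
Delete trivial equation 5 = 5.
MGU = { X = p(mk(5,n),p(5,5)), Q = p(mk(5,n),p(5,5)) }, so X = p(mk(5,n),p(5,5)).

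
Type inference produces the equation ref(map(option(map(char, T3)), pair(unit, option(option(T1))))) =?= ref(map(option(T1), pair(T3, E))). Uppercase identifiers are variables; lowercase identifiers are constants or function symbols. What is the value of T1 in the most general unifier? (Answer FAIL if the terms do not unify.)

map(char, unit)

Decompose ref/1: map(option(map(char, T3)), pair(unit, option(option(T1)))) =?= map(option(T1), pair(T3, E)).
Decompose map/2: option(map(char, T3)) =?= option(T1),  pair(unit, option(option(T1))) =?= pair(T3, E).
Decompose option/1: map(char, T3) =?= T1.
Bind T1 := map(char, T3); substituting into the remaining equation gives: pair(unit, option(option(map(char, T3)))) =?= pair(T3, E).
Decompose pair/2: unit =?= T3,  option(option(map(char, T3))) =?= E.
Bind T3 := unit; substituting into the remaining equation gives: option(option(map(char, unit))) =?= E. Substituting into the earlier binding gives T1 := map(char, unit).
Bind E := option(option(map(char, unit))).
MGU = { T1 := map(char, unit), T3 := unit, E := option(option(map(char, unit))) }, so T1 := map(char, unit).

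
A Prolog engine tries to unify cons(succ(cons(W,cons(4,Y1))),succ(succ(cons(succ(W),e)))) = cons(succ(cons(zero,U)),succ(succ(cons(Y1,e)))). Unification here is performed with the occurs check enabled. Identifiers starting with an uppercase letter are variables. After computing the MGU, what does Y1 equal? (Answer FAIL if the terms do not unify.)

succ(zero)

Decompose cons/2: succ(cons(W,cons(4,Y1))) = succ(cons(zero,U)),  succ(succ(cons(succ(W),e))) = succ(succ(cons(Y1,e))).
Decompose succ/1: cons(W,cons(4,Y1)) = cons(zero,U).
Decompose cons/2: W = zero,  cons(4,Y1) = U.
Bind W := zero; substituting into the one remaining equation that mentions W gives: succ(succ(cons(succ(zero),e))) = succ(succ(cons(Y1,e))).
Bind U := cons(4,Y1); no other remaining equation mentions U.
Decompose succ/1: succ(cons(succ(zero),e)) = succ(cons(Y1,e)).
Decompose succ/1: cons(succ(zero),e) = cons(Y1,e).
Decompose cons/2: succ(zero) = Y1,  e = e.
Bind Y1 := succ(zero); no other remaining equation mentions Y1. Substituting into the earlier binding gives U := cons(4,succ(zero)).
Delete trivial equation e = e.
MGU = { W -> zero, U -> cons(4,succ(zero)), Y1 -> succ(zero) }, so Y1 -> succ(zero).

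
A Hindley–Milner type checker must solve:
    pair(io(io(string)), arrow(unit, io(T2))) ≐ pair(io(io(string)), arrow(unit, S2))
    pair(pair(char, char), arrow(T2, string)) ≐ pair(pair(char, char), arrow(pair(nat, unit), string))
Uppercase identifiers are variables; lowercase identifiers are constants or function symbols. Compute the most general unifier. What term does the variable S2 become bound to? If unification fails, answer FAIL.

Decompose pair/2: io(io(string)) ≐ io(io(string)),  arrow(unit, io(T2)) ≐ arrow(unit, S2).
Delete trivial equation io(io(string)) ≐ io(io(string)).
Decompose arrow/2: unit ≐ unit,  io(T2) ≐ S2.
Delete trivial equation unit ≐ unit.
Bind S2 := io(T2); no other remaining equation mentions S2.
Decompose pair/2: pair(char, char) ≐ pair(char, char),  arrow(T2, string) ≐ arrow(pair(nat, unit), string).
Delete trivial equation pair(char, char) ≐ pair(char, char).
Decompose arrow/2: T2 ≐ pair(nat, unit),  string ≐ string.
Bind T2 := pair(nat, unit); no other remaining equation mentions T2. Substituting into the earlier binding gives S2 := io(pair(nat, unit)).
Delete trivial equation string ≐ string.
MGU = { S2 := io(pair(nat, unit)), T2 := pair(nat, unit) }, so S2 := io(pair(nat, unit)).

io(pair(nat, unit))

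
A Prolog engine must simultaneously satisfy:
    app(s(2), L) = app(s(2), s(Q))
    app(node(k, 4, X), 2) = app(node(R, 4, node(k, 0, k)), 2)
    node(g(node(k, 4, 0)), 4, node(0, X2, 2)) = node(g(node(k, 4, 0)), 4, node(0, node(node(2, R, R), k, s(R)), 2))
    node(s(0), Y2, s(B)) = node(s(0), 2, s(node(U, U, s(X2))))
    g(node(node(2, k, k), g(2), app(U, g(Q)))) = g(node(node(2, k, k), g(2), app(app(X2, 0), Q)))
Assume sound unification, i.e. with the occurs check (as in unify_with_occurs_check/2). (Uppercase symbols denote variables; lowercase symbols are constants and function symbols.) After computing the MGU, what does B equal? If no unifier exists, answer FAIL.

FAIL

Decompose app/2: s(2) = s(2),  L = s(Q).
Delete trivial equation s(2) = s(2).
Bind L := s(Q); no other remaining equation mentions L.
Decompose app/2: node(k, 4, X) = node(R, 4, node(k, 0, k)),  2 = 2.
Decompose node/3: k = R,  4 = 4,  X = node(k, 0, k).
Bind R := k; substituting into the one remaining equation that mentions R gives: node(g(node(k, 4, 0)), 4, node(0, X2, 2)) = node(g(node(k, 4, 0)), 4, node(0, node(node(2, k, k), k, s(k)), 2)).
Delete trivial equation 4 = 4.
Bind X := node(k, 0, k); no other remaining equation mentions X.
Delete trivial equation 2 = 2.
Decompose node/3: g(node(k, 4, 0)) = g(node(k, 4, 0)),  4 = 4,  node(0, X2, 2) = node(0, node(node(2, k, k), k, s(k)), 2).
Delete trivial equation g(node(k, 4, 0)) = g(node(k, 4, 0)).
Delete trivial equation 4 = 4.
Decompose node/3: 0 = 0,  X2 = node(node(2, k, k), k, s(k)),  2 = 2.
Delete trivial equation 0 = 0.
Bind X2 := node(node(2, k, k), k, s(k)); substituting into the 2 remaining equations that mention X2 gives: node(s(0), Y2, s(B)) = node(s(0), 2, s(node(U, U, s(node(node(2, k, k), k, s(k)))))),  g(node(node(2, k, k), g(2), app(U, g(Q)))) = g(node(node(2, k, k), g(2), app(app(node(node(2, k, k), k, s(k)), 0), Q))).
Delete trivial equation 2 = 2.
Decompose node/3: s(0) = s(0),  Y2 = 2,  s(B) = s(node(U, U, s(node(node(2, k, k), k, s(k))))).
Delete trivial equation s(0) = s(0).
Bind Y2 := 2; no other remaining equation mentions Y2.
Decompose s/1: B = node(U, U, s(node(node(2, k, k), k, s(k)))).
Bind B := node(U, U, s(node(node(2, k, k), k, s(k)))); no other remaining equation mentions B.
Decompose g/1: node(node(2, k, k), g(2), app(U, g(Q))) = node(node(2, k, k), g(2), app(app(node(node(2, k, k), k, s(k)), 0), Q)).
Decompose node/3: node(2, k, k) = node(2, k, k),  g(2) = g(2),  app(U, g(Q)) = app(app(node(node(2, k, k), k, s(k)), 0), Q).
Delete trivial equation node(2, k, k) = node(2, k, k).
Delete trivial equation g(2) = g(2).
Decompose app/2: U = app(node(node(2, k, k), k, s(k)), 0),  g(Q) = Q.
Bind U := app(node(node(2, k, k), k, s(k)), 0); no other remaining equation mentions U. Substituting into the earlier binding gives B := node(app(node(node(2, k, k), k, s(k)), 0), app(node(node(2, k, k), k, s(k)), 0), s(node(node(2, k, k), k, s(k)))).
Occurs check fails: Q occurs in g(Q); the equation Q = g(Q) has no finite solution.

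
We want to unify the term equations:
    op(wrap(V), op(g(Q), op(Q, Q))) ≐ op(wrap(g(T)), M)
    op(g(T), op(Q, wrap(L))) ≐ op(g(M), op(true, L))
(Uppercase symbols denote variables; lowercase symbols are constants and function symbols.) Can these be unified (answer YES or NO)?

NO

Decompose op/2: wrap(V) ≐ wrap(g(T)),  op(g(Q), op(Q, Q)) ≐ M.
Decompose wrap/1: V ≐ g(T).
Bind V := g(T); no other remaining equation mentions V.
Bind M := op(g(Q), op(Q, Q)); substituting into the remaining equation gives: op(g(T), op(Q, wrap(L))) ≐ op(g(op(g(Q), op(Q, Q))), op(true, L)).
Decompose op/2: g(T) ≐ g(op(g(Q), op(Q, Q))),  op(Q, wrap(L)) ≐ op(true, L).
Decompose g/1: T ≐ op(g(Q), op(Q, Q)).
Bind T := op(g(Q), op(Q, Q)); no other remaining equation mentions T. Substituting into the earlier binding gives V := g(op(g(Q), op(Q, Q))).
Decompose op/2: Q ≐ true,  wrap(L) ≐ L.
Bind Q := true; no other remaining equation mentions Q. Substituting into the earlier bindings gives V := g(op(g(true), op(true, true))), M := op(g(true), op(true, true)), T := op(g(true), op(true, true)).
Occurs check fails: L occurs in wrap(L); the equation L ≐ wrap(L) has no finite solution.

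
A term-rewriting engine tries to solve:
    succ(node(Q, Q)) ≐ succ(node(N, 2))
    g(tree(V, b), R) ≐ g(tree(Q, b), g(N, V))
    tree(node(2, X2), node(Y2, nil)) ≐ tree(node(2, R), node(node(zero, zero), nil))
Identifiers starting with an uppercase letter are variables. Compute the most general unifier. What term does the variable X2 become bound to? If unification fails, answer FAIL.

Decompose succ/1: node(Q, Q) ≐ node(N, 2).
Decompose node/2: Q ≐ N,  Q ≐ 2.
Bind Q := N; substituting into the 2 remaining equations that mention Q gives: N ≐ 2,  g(tree(V, b), R) ≐ g(tree(N, b), g(N, V)).
Bind N := 2; substituting into the one remaining equation that mentions N gives: g(tree(V, b), R) ≐ g(tree(2, b), g(2, V)). Substituting into the earlier binding gives Q := 2.
Decompose g/2: tree(V, b) ≐ tree(2, b),  R ≐ g(2, V).
Decompose tree/2: V ≐ 2,  b ≐ b.
Bind V := 2; substituting into the one remaining equation that mentions V gives: R ≐ g(2, 2).
Delete trivial equation b ≐ b.
Bind R := g(2, 2); substituting into the remaining equation gives: tree(node(2, X2), node(Y2, nil)) ≐ tree(node(2, g(2, 2)), node(node(zero, zero), nil)).
Decompose tree/2: node(2, X2) ≐ node(2, g(2, 2)),  node(Y2, nil) ≐ node(node(zero, zero), nil).
Decompose node/2: 2 ≐ 2,  X2 ≐ g(2, 2).
Delete trivial equation 2 ≐ 2.
Bind X2 := g(2, 2); no other remaining equation mentions X2.
Decompose node/2: Y2 ≐ node(zero, zero),  nil ≐ nil.
Bind Y2 := node(zero, zero); no other remaining equation mentions Y2.
Delete trivial equation nil ≐ nil.
MGU = { Q -> 2, N -> 2, V -> 2, R -> g(2, 2), X2 -> g(2, 2), Y2 -> node(zero, zero) }, so X2 -> g(2, 2).

g(2, 2)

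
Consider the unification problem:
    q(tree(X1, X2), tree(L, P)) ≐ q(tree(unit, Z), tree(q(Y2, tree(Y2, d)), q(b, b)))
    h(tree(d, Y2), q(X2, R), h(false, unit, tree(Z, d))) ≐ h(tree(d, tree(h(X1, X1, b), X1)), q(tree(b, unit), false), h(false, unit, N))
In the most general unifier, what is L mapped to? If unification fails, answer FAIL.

q(tree(h(unit, unit, b), unit), tree(tree(h(unit, unit, b), unit), d))

Decompose q/2: tree(X1, X2) ≐ tree(unit, Z),  tree(L, P) ≐ tree(q(Y2, tree(Y2, d)), q(b, b)).
Decompose tree/2: X1 ≐ unit,  X2 ≐ Z.
Bind X1 := unit; substituting into the one remaining equation that mentions X1 gives: h(tree(d, Y2), q(X2, R), h(false, unit, tree(Z, d))) ≐ h(tree(d, tree(h(unit, unit, b), unit)), q(tree(b, unit), false), h(false, unit, N)).
Bind X2 := Z; substituting into the one remaining equation that mentions X2 gives: h(tree(d, Y2), q(Z, R), h(false, unit, tree(Z, d))) ≐ h(tree(d, tree(h(unit, unit, b), unit)), q(tree(b, unit), false), h(false, unit, N)).
Decompose tree/2: L ≐ q(Y2, tree(Y2, d)),  P ≐ q(b, b).
Bind L := q(Y2, tree(Y2, d)); no other remaining equation mentions L.
Bind P := q(b, b); no other remaining equation mentions P.
Decompose h/3: tree(d, Y2) ≐ tree(d, tree(h(unit, unit, b), unit)),  q(Z, R) ≐ q(tree(b, unit), false),  h(false, unit, tree(Z, d)) ≐ h(false, unit, N).
Decompose tree/2: d ≐ d,  Y2 ≐ tree(h(unit, unit, b), unit).
Delete trivial equation d ≐ d.
Bind Y2 := tree(h(unit, unit, b), unit); no other remaining equation mentions Y2. Substituting into the earlier binding gives L := q(tree(h(unit, unit, b), unit), tree(tree(h(unit, unit, b), unit), d)).
Decompose q/2: Z ≐ tree(b, unit),  R ≐ false.
Bind Z := tree(b, unit); substituting into the one remaining equation that mentions Z gives: h(false, unit, tree(tree(b, unit), d)) ≐ h(false, unit, N). Substituting into the earlier binding gives X2 := tree(b, unit).
Bind R := false; no other remaining equation mentions R.
Decompose h/3: false ≐ false,  unit ≐ unit,  tree(tree(b, unit), d) ≐ N.
Delete trivial equation false ≐ false.
Delete trivial equation unit ≐ unit.
Bind N := tree(tree(b, unit), d).
MGU = { X1 ↦ unit, X2 ↦ tree(b, unit), L ↦ q(tree(h(unit, unit, b), unit), tree(tree(h(unit, unit, b), unit), d)), P ↦ q(b, b), Y2 ↦ tree(h(unit, unit, b), unit), Z ↦ tree(b, unit), R ↦ false, N ↦ tree(tree(b, unit), d) }, so L ↦ q(tree(h(unit, unit, b), unit), tree(tree(h(unit, unit, b), unit), d)).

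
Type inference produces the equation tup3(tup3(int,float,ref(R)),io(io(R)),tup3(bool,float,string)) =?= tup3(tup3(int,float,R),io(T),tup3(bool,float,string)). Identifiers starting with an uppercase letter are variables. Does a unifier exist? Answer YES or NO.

NO

Decompose tup3/3: tup3(int,float,ref(R)) =?= tup3(int,float,R),  io(io(R)) =?= io(T),  tup3(bool,float,string) =?= tup3(bool,float,string).
Decompose tup3/3: int =?= int,  float =?= float,  ref(R) =?= R.
Delete trivial equation int =?= int.
Delete trivial equation float =?= float.
Occurs check fails: R occurs in ref(R); the equation R =?= ref(R) has no finite solution.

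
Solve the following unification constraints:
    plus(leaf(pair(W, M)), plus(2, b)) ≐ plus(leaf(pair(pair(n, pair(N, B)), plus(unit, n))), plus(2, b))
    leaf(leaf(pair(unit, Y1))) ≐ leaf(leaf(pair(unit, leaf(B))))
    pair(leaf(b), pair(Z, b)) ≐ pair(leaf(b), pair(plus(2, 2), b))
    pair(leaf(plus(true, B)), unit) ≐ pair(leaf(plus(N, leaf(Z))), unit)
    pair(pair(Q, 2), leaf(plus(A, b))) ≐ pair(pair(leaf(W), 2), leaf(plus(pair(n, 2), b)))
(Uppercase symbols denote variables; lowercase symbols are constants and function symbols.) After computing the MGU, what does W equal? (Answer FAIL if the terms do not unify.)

Decompose plus/2: leaf(pair(W, M)) ≐ leaf(pair(pair(n, pair(N, B)), plus(unit, n))),  plus(2, b) ≐ plus(2, b).
Decompose leaf/1: pair(W, M) ≐ pair(pair(n, pair(N, B)), plus(unit, n)).
Decompose pair/2: W ≐ pair(n, pair(N, B)),  M ≐ plus(unit, n).
Bind W := pair(n, pair(N, B)); substituting into the one remaining equation that mentions W gives: pair(pair(Q, 2), leaf(plus(A, b))) ≐ pair(pair(leaf(pair(n, pair(N, B))), 2), leaf(plus(pair(n, 2), b))).
Bind M := plus(unit, n); no other remaining equation mentions M.
Delete trivial equation plus(2, b) ≐ plus(2, b).
Decompose leaf/1: leaf(pair(unit, Y1)) ≐ leaf(pair(unit, leaf(B))).
Decompose leaf/1: pair(unit, Y1) ≐ pair(unit, leaf(B)).
Decompose pair/2: unit ≐ unit,  Y1 ≐ leaf(B).
Delete trivial equation unit ≐ unit.
Bind Y1 := leaf(B); no other remaining equation mentions Y1.
Decompose pair/2: leaf(b) ≐ leaf(b),  pair(Z, b) ≐ pair(plus(2, 2), b).
Delete trivial equation leaf(b) ≐ leaf(b).
Decompose pair/2: Z ≐ plus(2, 2),  b ≐ b.
Bind Z := plus(2, 2); substituting into the one remaining equation that mentions Z gives: pair(leaf(plus(true, B)), unit) ≐ pair(leaf(plus(N, leaf(plus(2, 2)))), unit).
Delete trivial equation b ≐ b.
Decompose pair/2: leaf(plus(true, B)) ≐ leaf(plus(N, leaf(plus(2, 2)))),  unit ≐ unit.
Decompose leaf/1: plus(true, B) ≐ plus(N, leaf(plus(2, 2))).
Decompose plus/2: true ≐ N,  B ≐ leaf(plus(2, 2)).
Bind N := true; substituting into the one remaining equation that mentions N gives: pair(pair(Q, 2), leaf(plus(A, b))) ≐ pair(pair(leaf(pair(n, pair(true, B))), 2), leaf(plus(pair(n, 2), b))). Substituting into the earlier binding gives W := pair(n, pair(true, B)).
Bind B := leaf(plus(2, 2)); substituting into the one remaining equation that mentions B gives: pair(pair(Q, 2), leaf(plus(A, b))) ≐ pair(pair(leaf(pair(n, pair(true, leaf(plus(2, 2))))), 2), leaf(plus(pair(n, 2), b))). Substituting into the earlier bindings gives W := pair(n, pair(true, leaf(plus(2, 2)))), Y1 := leaf(leaf(plus(2, 2))).
Delete trivial equation unit ≐ unit.
Decompose pair/2: pair(Q, 2) ≐ pair(leaf(pair(n, pair(true, leaf(plus(2, 2))))), 2),  leaf(plus(A, b)) ≐ leaf(plus(pair(n, 2), b)).
Decompose pair/2: Q ≐ leaf(pair(n, pair(true, leaf(plus(2, 2))))),  2 ≐ 2.
Bind Q := leaf(pair(n, pair(true, leaf(plus(2, 2))))); no other remaining equation mentions Q.
Delete trivial equation 2 ≐ 2.
Decompose leaf/1: plus(A, b) ≐ plus(pair(n, 2), b).
Decompose plus/2: A ≐ pair(n, 2),  b ≐ b.
Bind A := pair(n, 2); no other remaining equation mentions A.
Delete trivial equation b ≐ b.
MGU = { W := pair(n, pair(true, leaf(plus(2, 2)))), M := plus(unit, n), Y1 := leaf(leaf(plus(2, 2))), Z := plus(2, 2), N := true, B := leaf(plus(2, 2)), Q := leaf(pair(n, pair(true, leaf(plus(2, 2))))), A := pair(n, 2) }, so W := pair(n, pair(true, leaf(plus(2, 2)))).

pair(n, pair(true, leaf(plus(2, 2))))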